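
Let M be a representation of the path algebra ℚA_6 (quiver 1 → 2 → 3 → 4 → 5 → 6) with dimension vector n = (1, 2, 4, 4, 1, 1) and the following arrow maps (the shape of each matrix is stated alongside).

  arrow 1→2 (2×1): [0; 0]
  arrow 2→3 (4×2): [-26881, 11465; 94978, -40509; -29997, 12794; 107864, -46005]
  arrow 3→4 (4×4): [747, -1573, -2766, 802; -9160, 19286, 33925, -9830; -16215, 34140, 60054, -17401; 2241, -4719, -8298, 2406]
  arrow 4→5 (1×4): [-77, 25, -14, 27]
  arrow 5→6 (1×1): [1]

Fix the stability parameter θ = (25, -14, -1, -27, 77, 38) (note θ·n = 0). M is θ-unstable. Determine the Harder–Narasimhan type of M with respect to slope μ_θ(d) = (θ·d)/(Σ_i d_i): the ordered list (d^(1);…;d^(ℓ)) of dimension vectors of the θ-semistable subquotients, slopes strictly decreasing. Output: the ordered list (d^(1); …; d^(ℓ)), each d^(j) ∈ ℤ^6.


Via rank(M_{q-1}∘⋯∘M_p): M ≅ I[1,1], I[2,3], I[2,6], I[3,4]^2, I[4,4].
μ_θ-semistable layers: μ^(1)=115/2; μ^(2)=25; μ^(3)=-1; μ^(4)=-14; μ^(5)=-27

((0, 0, 0, 0, 1, 1); (1, 0, 0, 0, 0, 0); (0, 0, 1, 0, 0, 0); (0, 2, 3, 3, 0, 0); (0, 0, 0, 1, 0, 0))


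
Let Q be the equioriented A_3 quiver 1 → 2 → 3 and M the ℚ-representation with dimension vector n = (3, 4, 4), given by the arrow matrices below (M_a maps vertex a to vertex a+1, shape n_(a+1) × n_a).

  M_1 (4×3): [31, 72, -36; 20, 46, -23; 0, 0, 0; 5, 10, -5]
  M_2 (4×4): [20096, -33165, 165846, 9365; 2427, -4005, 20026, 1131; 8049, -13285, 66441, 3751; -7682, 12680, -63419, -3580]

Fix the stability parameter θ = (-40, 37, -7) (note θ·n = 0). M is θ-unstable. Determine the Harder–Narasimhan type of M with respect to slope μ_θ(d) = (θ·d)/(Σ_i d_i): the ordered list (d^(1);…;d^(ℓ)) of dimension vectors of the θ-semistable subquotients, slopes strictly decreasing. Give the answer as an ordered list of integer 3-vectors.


Barcode: M ≅ I[1,1], I[1,2], I[1,3], I[2,3]^2, I[3,3]. HN layers by μ_θ (4 steps, strictly decreasing):
  μ^(1)=37; μ^(2)=15; μ^(3)=-7; μ^(4)=-40

((0, 1, 0); (0, 3, 3); (0, 0, 1); (3, 0, 0))


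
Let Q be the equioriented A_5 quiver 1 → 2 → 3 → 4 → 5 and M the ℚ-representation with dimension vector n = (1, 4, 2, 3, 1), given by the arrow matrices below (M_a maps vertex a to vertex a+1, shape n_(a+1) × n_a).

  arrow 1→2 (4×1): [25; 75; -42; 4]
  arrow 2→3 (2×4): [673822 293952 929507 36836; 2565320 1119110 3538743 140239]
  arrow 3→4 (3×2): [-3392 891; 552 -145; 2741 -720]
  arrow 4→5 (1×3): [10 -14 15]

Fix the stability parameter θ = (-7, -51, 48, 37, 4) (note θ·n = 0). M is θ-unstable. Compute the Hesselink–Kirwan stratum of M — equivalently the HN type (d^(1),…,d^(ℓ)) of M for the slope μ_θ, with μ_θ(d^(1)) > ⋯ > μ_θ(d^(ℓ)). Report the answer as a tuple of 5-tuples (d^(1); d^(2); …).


Via rank(M_{q-1}∘⋯∘M_p): M ≅ I[1,2], I[2,2], I[2,4], I[2,5], I[4,4].
μ_θ-semistable layers: μ^(1)=85/2; μ^(2)=37; μ^(3)=89/3; μ^(4)=-29; μ^(5)=-51

((0, 0, 1, 1, 0); (0, 0, 0, 1, 0); (0, 0, 1, 1, 1); (1, 1, 0, 0, 0); (0, 3, 0, 0, 0))


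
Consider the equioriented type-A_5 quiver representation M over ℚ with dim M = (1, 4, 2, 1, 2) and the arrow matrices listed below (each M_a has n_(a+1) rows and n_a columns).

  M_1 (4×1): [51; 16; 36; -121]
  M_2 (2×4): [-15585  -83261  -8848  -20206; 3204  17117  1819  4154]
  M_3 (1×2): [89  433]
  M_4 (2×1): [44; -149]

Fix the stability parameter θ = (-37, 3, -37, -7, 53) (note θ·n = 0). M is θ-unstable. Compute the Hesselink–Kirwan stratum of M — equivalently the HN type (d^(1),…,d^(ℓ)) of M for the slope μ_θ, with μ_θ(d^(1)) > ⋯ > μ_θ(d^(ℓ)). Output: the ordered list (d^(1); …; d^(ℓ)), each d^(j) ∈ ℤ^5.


Barcode: M ≅ I[1,5], I[2,2]^2, I[2,3], I[5,5]. HN layers by μ_θ (5 steps, strictly decreasing):
  μ^(1)=53; μ^(2)=3; μ^(3)=-7; μ^(4)=-17; μ^(5)=-37

((0, 0, 0, 0, 2); (0, 2, 0, 0, 0); (0, 0, 0, 1, 0); (0, 2, 2, 0, 0); (1, 0, 0, 0, 0))


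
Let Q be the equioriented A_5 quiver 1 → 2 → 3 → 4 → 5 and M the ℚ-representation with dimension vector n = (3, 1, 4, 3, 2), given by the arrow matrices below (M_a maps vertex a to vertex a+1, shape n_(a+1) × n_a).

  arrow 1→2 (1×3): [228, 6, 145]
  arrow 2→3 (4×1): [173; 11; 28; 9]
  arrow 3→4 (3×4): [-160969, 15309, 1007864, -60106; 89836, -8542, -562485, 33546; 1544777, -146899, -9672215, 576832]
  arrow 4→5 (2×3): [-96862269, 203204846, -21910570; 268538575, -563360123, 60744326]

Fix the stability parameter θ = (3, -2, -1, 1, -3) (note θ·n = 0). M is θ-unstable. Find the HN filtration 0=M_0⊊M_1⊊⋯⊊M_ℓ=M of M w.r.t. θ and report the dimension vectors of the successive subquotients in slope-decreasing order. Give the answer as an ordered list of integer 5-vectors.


Interval decomposition of M: I[1,1]^2, I[1,3], I[3,3], I[3,5]^2, I[4,4].
HN type (ℓ=4): μ^(1)=3; μ^(2)=1; μ^(3)=0; μ^(4)=-1

((2, 0, 0, 0, 0); (0, 0, 0, 1, 0); (1, 1, 1, 0, 0); (0, 0, 3, 2, 2))


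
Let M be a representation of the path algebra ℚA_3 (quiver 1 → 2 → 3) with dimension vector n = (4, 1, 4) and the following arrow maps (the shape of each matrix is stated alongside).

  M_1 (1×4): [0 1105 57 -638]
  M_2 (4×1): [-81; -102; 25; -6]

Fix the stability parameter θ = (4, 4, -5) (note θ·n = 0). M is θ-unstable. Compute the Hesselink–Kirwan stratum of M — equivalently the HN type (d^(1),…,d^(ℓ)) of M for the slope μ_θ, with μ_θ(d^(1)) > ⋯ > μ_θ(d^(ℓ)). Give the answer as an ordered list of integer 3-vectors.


Via rank(M_{q-1}∘⋯∘M_p): M ≅ I[1,1]^3, I[1,3], I[3,3]^3.
μ_θ-semistable layers: μ^(1)=4; μ^(2)=1; μ^(3)=-5

((3, 0, 0); (1, 1, 1); (0, 0, 3))


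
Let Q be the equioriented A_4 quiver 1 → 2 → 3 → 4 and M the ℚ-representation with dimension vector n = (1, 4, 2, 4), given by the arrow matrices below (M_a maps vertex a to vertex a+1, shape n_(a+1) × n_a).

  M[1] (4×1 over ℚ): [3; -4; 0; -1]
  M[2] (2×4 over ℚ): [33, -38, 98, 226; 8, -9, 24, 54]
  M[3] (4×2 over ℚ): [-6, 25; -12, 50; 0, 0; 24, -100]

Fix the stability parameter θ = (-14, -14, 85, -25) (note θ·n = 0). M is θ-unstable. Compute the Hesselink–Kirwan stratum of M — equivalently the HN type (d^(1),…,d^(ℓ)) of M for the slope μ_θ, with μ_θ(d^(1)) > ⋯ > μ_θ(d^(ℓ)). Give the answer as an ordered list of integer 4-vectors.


Via rank(M_{q-1}∘⋯∘M_p): M ≅ I[1,3], I[2,2]^2, I[2,4], I[4,4]^3.
μ_θ-semistable layers: μ^(1)=85; μ^(2)=30; μ^(3)=-14; μ^(4)=-25

((0, 0, 1, 0); (0, 0, 1, 1); (1, 4, 0, 0); (0, 0, 0, 3))


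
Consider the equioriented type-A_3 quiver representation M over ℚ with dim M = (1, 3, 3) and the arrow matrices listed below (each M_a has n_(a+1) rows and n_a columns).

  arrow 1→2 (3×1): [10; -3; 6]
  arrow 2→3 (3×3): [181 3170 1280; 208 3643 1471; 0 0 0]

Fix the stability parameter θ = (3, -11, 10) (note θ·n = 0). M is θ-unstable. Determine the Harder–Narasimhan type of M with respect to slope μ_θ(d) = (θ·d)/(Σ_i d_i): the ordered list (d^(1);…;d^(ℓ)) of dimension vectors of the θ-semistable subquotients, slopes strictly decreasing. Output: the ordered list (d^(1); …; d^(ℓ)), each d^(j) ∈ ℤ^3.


Interval decomposition of M: I[1,3], I[2,2], I[2,3], I[3,3].
HN type (ℓ=3): μ^(1)=10; μ^(2)=-4; μ^(3)=-11

((0, 0, 3); (1, 1, 0); (0, 2, 0))


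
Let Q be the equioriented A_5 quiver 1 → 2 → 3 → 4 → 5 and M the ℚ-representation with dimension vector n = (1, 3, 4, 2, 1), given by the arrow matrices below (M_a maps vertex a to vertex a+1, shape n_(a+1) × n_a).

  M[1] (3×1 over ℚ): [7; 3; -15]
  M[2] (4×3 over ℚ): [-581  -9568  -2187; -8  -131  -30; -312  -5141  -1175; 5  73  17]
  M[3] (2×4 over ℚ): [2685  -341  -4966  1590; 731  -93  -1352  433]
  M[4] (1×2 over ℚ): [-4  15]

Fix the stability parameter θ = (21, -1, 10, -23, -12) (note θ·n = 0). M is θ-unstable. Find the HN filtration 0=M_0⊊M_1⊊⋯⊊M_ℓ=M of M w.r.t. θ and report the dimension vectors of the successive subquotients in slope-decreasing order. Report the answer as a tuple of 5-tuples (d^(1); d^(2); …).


Via rank(M_{q-1}∘⋯∘M_p): M ≅ I[1,5], I[2,3], I[2,4], I[3,3].
μ_θ-semistable layers: μ^(1)=10; μ^(2)=-1; μ^(3)=-14/3

((0, 0, 2, 0, 0); (1, 2, 1, 1, 1); (0, 1, 1, 1, 0))


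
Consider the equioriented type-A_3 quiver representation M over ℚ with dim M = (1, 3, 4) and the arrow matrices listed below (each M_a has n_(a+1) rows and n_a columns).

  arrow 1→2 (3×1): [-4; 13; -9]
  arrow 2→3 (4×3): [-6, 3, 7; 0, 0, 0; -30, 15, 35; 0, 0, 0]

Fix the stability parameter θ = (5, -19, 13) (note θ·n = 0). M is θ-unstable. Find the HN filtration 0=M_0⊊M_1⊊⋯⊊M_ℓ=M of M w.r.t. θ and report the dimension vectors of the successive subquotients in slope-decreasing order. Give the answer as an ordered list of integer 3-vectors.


Barcode: M ≅ I[1,2], I[2,2], I[2,3], I[3,3]^3. HN layers by μ_θ (3 steps, strictly decreasing):
  μ^(1)=13; μ^(2)=-7; μ^(3)=-19

((0, 0, 4); (1, 1, 0); (0, 2, 0))


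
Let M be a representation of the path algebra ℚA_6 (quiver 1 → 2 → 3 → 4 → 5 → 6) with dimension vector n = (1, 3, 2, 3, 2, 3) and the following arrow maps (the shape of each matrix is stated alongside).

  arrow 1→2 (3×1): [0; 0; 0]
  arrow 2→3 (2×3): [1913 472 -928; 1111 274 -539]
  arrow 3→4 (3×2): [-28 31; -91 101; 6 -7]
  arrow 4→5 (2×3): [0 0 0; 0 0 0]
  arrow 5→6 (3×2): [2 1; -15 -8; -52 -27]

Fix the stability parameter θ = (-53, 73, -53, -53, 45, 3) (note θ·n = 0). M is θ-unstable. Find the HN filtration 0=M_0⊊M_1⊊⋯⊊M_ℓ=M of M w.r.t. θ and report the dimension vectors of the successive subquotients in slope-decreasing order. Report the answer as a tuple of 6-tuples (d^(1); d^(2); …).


Interval decomposition of M: I[1,1], I[2,2], I[2,4]^2, I[4,4], I[5,6]^2, I[6,6].
HN type (ℓ=5): μ^(1)=73; μ^(2)=24; μ^(3)=3; μ^(4)=-11; μ^(5)=-53

((0, 1, 0, 0, 0, 0); (0, 0, 0, 0, 2, 2); (0, 0, 0, 0, 0, 1); (0, 2, 2, 2, 0, 0); (1, 0, 0, 1, 0, 0))


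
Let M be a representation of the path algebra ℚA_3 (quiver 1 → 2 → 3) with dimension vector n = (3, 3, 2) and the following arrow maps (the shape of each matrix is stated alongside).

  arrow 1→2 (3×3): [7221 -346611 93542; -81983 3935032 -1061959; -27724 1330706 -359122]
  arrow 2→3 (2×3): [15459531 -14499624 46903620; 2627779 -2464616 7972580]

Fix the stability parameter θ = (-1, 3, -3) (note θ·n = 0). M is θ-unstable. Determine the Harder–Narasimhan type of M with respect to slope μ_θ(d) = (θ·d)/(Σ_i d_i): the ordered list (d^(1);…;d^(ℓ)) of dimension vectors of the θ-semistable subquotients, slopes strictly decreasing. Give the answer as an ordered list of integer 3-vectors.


Interval decomposition of M: I[1,1], I[1,2], I[1,3], I[2,2], I[3,3].
HN type (ℓ=4): μ^(1)=3; μ^(2)=0; μ^(3)=-1; μ^(4)=-3

((0, 2, 0); (0, 1, 1); (3, 0, 0); (0, 0, 1))


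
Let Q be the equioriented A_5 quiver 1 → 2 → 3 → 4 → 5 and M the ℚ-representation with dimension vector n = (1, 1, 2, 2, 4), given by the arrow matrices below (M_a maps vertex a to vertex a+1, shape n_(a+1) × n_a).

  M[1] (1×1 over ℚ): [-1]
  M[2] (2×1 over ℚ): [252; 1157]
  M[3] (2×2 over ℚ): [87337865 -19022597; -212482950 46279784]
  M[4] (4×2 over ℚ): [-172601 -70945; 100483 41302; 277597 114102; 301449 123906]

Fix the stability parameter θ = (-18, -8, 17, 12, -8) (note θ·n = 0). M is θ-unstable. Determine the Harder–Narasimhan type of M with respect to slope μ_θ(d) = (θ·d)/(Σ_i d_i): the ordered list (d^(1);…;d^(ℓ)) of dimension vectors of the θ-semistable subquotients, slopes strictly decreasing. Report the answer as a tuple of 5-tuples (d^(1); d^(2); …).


Barcode: M ≅ I[1,5], I[3,5], I[5,5]^2. HN layers by μ_θ (3 steps, strictly decreasing):
  μ^(1)=7; μ^(2)=-8; μ^(3)=-18

((0, 0, 2, 2, 2); (0, 1, 0, 0, 2); (1, 0, 0, 0, 0))


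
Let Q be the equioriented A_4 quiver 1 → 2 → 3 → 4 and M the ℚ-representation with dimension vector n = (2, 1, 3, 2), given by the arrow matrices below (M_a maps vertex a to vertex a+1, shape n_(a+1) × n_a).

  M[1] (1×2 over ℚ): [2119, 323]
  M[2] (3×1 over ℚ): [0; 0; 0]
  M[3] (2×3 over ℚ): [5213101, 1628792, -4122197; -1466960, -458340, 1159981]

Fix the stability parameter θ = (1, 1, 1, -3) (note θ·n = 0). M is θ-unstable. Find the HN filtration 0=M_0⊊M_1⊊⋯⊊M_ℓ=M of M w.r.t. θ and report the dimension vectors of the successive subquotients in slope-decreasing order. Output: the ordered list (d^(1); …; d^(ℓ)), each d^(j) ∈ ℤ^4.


Via rank(M_{q-1}∘⋯∘M_p): M ≅ I[1,1], I[1,2], I[3,3], I[3,4]^2.
μ_θ-semistable layers: μ^(1)=1; μ^(2)=-1

((2, 1, 1, 0); (0, 0, 2, 2))


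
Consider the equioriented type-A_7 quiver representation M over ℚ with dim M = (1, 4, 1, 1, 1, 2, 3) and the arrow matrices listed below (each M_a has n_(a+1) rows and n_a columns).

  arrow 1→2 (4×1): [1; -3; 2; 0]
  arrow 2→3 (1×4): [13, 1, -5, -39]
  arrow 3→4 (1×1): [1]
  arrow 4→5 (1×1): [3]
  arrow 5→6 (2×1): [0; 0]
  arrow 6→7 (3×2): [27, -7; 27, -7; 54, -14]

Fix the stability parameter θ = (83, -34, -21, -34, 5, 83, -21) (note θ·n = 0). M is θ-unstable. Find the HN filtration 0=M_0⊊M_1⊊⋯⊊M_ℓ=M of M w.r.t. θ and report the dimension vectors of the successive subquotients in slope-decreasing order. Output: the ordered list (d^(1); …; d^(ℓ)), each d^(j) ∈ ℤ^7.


Interval decomposition of M: I[1,2], I[2,2]^2, I[2,5], I[6,6], I[6,7], I[7,7]^2.
HN type (ℓ=7): μ^(1)=83; μ^(2)=31; μ^(3)=49/2; μ^(4)=5; μ^(5)=-21; μ^(6)=-55/2; μ^(7)=-34

((0, 0, 0, 0, 0, 1, 0); (0, 0, 0, 0, 0, 1, 1); (1, 1, 0, 0, 0, 0, 0); (0, 0, 0, 0, 1, 0, 0); (0, 0, 0, 0, 0, 0, 2); (0, 0, 1, 1, 0, 0, 0); (0, 3, 0, 0, 0, 0, 0))


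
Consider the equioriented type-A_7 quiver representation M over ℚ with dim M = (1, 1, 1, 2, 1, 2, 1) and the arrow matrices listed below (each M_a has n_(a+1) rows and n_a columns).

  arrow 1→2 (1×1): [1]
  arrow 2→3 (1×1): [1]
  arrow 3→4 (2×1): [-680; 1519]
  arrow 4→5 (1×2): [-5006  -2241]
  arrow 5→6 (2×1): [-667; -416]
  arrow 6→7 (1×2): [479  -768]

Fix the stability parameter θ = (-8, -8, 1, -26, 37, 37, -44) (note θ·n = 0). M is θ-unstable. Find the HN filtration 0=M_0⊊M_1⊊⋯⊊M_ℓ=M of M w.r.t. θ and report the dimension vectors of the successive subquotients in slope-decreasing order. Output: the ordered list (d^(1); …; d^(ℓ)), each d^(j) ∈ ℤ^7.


Via rank(M_{q-1}∘⋯∘M_p): M ≅ I[1,7], I[4,4], I[6,6].
μ_θ-semistable layers: μ^(1)=37; μ^(2)=10; μ^(3)=-41/4; μ^(4)=-26

((0, 0, 0, 0, 0, 1, 0); (0, 0, 0, 0, 1, 1, 1); (1, 1, 1, 1, 0, 0, 0); (0, 0, 0, 1, 0, 0, 0))


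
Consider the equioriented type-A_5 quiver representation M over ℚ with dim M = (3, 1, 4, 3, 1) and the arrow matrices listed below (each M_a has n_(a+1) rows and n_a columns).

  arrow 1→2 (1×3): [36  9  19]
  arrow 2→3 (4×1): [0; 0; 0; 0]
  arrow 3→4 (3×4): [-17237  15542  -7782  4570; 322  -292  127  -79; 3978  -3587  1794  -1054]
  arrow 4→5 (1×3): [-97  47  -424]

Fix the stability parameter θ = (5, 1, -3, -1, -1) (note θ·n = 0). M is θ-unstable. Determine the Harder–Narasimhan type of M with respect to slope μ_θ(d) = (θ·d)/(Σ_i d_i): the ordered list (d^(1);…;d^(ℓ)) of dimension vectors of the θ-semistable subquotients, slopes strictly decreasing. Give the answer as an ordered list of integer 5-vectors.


Via rank(M_{q-1}∘⋯∘M_p): M ≅ I[1,1]^2, I[1,2], I[3,3], I[3,4]^2, I[3,5].
μ_θ-semistable layers: μ^(1)=5; μ^(2)=3; μ^(3)=-1; μ^(4)=-3

((2, 0, 0, 0, 0); (1, 1, 0, 0, 0); (0, 0, 0, 3, 1); (0, 0, 4, 0, 0))


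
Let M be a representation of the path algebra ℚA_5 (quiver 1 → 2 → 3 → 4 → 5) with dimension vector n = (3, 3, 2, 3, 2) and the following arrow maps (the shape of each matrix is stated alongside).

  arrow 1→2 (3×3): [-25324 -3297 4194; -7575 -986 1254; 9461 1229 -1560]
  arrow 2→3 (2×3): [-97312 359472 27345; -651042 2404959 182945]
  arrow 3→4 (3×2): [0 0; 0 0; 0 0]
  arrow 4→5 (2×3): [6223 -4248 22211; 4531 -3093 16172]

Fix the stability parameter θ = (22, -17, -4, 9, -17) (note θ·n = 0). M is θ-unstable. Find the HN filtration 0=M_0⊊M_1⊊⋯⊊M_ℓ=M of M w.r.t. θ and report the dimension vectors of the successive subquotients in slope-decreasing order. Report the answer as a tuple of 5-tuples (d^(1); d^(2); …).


Via rank(M_{q-1}∘⋯∘M_p): M ≅ I[1,1], I[1,3]^2, I[2,2], I[4,4], I[4,5]^2.
μ_θ-semistable layers: μ^(1)=22; μ^(2)=9; μ^(3)=1/3; μ^(4)=-4; μ^(5)=-17

((1, 0, 0, 0, 0); (0, 0, 0, 1, 0); (2, 2, 2, 0, 0); (0, 0, 0, 2, 2); (0, 1, 0, 0, 0))


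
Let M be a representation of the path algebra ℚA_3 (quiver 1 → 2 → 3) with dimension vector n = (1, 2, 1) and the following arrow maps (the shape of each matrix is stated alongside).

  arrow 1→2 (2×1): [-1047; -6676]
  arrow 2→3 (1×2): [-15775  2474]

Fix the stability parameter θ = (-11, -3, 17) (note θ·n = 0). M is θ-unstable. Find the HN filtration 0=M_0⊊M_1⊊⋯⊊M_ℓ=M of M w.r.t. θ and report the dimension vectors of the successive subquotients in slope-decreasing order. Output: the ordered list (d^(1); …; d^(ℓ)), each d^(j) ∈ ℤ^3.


Via rank(M_{q-1}∘⋯∘M_p): M ≅ I[1,3], I[2,2].
μ_θ-semistable layers: μ^(1)=17; μ^(2)=-3; μ^(3)=-11

((0, 0, 1); (0, 2, 0); (1, 0, 0))


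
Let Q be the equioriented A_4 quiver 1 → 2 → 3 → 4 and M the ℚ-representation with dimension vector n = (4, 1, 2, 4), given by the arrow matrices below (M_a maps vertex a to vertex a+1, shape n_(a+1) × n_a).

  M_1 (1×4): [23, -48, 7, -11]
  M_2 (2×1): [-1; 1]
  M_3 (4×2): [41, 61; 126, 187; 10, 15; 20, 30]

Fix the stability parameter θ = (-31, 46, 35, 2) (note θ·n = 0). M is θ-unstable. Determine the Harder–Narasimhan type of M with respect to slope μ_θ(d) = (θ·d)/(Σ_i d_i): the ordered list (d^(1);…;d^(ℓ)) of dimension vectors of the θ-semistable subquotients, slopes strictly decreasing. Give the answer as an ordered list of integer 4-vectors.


Via rank(M_{q-1}∘⋯∘M_p): M ≅ I[1,1]^3, I[1,4], I[3,4], I[4,4]^2.
μ_θ-semistable layers: μ^(1)=83/3; μ^(2)=37/2; μ^(3)=2; μ^(4)=-31

((0, 1, 1, 1); (0, 0, 1, 1); (0, 0, 0, 2); (4, 0, 0, 0))


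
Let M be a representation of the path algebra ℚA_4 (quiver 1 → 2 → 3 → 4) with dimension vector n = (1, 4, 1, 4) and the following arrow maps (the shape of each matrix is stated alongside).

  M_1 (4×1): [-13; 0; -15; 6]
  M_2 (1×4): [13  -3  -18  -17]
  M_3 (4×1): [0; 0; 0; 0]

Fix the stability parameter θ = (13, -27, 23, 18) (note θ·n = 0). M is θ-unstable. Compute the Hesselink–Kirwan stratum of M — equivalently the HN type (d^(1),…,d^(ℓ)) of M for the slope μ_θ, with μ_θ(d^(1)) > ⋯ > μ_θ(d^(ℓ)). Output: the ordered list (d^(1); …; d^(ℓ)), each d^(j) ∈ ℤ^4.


Barcode: M ≅ I[1,3], I[2,2]^3, I[4,4]^4. HN layers by μ_θ (4 steps, strictly decreasing):
  μ^(1)=23; μ^(2)=18; μ^(3)=-7; μ^(4)=-27

((0, 0, 1, 0); (0, 0, 0, 4); (1, 1, 0, 0); (0, 3, 0, 0))


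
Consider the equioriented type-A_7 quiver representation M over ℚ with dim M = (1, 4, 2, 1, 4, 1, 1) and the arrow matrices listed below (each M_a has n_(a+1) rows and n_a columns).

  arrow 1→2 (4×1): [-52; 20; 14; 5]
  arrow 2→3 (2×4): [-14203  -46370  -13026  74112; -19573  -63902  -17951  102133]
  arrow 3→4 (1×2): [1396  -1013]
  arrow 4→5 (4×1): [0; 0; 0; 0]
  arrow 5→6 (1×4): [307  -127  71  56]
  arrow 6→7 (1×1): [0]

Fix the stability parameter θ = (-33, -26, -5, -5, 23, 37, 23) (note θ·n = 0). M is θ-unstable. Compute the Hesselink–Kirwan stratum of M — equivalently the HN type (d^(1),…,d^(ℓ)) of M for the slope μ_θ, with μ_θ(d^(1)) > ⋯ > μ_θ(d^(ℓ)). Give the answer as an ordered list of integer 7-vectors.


Barcode: M ≅ I[1,4], I[2,2]^2, I[2,3], I[5,5]^3, I[5,6], I[7,7]. HN layers by μ_θ (5 steps, strictly decreasing):
  μ^(1)=37; μ^(2)=23; μ^(3)=-5; μ^(4)=-26; μ^(5)=-33

((0, 0, 0, 0, 0, 1, 0); (0, 0, 0, 0, 4, 0, 1); (0, 0, 2, 1, 0, 0, 0); (0, 4, 0, 0, 0, 0, 0); (1, 0, 0, 0, 0, 0, 0))


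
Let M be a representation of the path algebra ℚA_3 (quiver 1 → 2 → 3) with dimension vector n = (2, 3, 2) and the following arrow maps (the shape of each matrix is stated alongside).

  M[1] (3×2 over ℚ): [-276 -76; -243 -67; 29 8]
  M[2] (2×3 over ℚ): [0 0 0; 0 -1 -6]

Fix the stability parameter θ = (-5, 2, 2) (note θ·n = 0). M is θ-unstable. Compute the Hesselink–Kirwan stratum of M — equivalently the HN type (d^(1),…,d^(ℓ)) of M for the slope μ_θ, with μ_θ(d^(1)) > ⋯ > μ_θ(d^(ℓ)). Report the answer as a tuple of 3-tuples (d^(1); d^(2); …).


Barcode: M ≅ I[1,2], I[1,3], I[2,2], I[3,3]. HN layers by μ_θ (2 steps, strictly decreasing):
  μ^(1)=2; μ^(2)=-5

((0, 3, 2); (2, 0, 0))


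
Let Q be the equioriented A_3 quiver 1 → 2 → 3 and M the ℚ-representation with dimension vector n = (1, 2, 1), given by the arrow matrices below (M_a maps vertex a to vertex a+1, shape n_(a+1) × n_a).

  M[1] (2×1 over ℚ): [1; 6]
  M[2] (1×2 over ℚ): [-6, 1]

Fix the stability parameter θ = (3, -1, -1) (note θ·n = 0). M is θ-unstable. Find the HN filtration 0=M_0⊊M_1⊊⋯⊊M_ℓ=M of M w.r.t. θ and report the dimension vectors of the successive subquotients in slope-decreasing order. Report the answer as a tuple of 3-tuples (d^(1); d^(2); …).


Barcode: M ≅ I[1,2], I[2,3]. HN layers by μ_θ (2 steps, strictly decreasing):
  μ^(1)=1; μ^(2)=-1

((1, 1, 0); (0, 1, 1))


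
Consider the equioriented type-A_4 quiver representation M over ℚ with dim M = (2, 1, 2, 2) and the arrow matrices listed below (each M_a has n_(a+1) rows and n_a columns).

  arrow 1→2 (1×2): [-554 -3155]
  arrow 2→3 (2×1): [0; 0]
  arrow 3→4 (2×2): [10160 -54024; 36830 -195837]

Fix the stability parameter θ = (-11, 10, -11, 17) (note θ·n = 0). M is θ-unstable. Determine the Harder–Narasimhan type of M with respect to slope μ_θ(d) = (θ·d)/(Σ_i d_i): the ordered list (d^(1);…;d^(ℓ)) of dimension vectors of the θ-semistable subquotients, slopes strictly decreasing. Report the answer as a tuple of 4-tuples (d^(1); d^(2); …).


Interval decomposition of M: I[1,1], I[1,2], I[3,3], I[3,4], I[4,4].
HN type (ℓ=3): μ^(1)=17; μ^(2)=10; μ^(3)=-11

((0, 0, 0, 2); (0, 1, 0, 0); (2, 0, 2, 0))


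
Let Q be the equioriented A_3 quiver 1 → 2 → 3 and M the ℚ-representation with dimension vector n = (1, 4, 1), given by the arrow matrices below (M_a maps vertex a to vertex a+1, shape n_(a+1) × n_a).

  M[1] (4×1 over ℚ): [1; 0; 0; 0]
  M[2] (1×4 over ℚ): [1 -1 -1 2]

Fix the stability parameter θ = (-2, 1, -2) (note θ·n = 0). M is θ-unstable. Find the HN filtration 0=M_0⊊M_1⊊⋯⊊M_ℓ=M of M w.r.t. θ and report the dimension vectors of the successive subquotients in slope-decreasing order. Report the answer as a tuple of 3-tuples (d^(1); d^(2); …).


Barcode: M ≅ I[1,3], I[2,2]^3. HN layers by μ_θ (3 steps, strictly decreasing):
  μ^(1)=1; μ^(2)=-1/2; μ^(3)=-2

((0, 3, 0); (0, 1, 1); (1, 0, 0))


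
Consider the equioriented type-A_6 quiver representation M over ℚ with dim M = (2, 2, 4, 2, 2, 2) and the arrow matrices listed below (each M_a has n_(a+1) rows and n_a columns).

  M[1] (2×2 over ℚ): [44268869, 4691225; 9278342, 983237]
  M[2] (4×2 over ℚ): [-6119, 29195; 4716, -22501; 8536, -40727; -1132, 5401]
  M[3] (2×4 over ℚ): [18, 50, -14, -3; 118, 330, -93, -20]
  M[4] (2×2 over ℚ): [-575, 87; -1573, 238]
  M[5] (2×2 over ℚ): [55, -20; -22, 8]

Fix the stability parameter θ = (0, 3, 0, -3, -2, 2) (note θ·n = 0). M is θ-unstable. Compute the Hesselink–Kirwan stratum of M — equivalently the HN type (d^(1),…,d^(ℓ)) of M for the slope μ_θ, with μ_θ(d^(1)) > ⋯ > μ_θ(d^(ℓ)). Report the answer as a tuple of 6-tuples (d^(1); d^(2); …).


Barcode: M ≅ I[1,3], I[1,5], I[3,3], I[3,6], I[6,6]. HN layers by μ_θ (5 steps, strictly decreasing):
  μ^(1)=2; μ^(2)=3/2; μ^(3)=0; μ^(4)=-2/5; μ^(5)=-5/3

((0, 0, 0, 0, 0, 2); (0, 1, 1, 0, 0, 0); (1, 0, 1, 0, 0, 0); (1, 1, 1, 1, 1, 0); (0, 0, 1, 1, 1, 0))


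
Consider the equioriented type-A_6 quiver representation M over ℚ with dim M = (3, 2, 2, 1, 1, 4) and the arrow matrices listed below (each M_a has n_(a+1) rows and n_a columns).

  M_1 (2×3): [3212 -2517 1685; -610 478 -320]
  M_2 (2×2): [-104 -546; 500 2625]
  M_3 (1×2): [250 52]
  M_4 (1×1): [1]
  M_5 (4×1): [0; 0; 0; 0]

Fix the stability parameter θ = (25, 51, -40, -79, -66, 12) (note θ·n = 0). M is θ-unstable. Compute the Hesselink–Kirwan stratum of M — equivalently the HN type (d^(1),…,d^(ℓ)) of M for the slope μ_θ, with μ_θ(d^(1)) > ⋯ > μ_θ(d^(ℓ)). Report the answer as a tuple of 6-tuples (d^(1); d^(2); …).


Via rank(M_{q-1}∘⋯∘M_p): M ≅ I[1,1], I[1,2], I[1,3], I[3,5], I[6,6]^4.
μ_θ-semistable layers: μ^(1)=51; μ^(2)=25; μ^(3)=12; μ^(4)=-185/3

((0, 1, 0, 0, 0, 0); (2, 0, 0, 0, 0, 0); (1, 1, 1, 0, 0, 4); (0, 0, 1, 1, 1, 0))


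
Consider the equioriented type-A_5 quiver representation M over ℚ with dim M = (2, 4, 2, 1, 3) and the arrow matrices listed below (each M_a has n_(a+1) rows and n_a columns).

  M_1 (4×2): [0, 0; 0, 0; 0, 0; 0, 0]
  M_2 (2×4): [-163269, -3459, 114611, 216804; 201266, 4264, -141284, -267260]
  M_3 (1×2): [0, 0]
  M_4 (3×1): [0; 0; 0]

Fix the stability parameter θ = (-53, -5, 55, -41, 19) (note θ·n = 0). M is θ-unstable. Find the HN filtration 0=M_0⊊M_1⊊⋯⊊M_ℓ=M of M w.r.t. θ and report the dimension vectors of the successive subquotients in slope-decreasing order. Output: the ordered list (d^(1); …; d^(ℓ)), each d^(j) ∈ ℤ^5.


Interval decomposition of M: I[1,1]^2, I[2,2]^2, I[2,3]^2, I[4,4], I[5,5]^3.
HN type (ℓ=5): μ^(1)=55; μ^(2)=19; μ^(3)=-5; μ^(4)=-41; μ^(5)=-53

((0, 0, 2, 0, 0); (0, 0, 0, 0, 3); (0, 4, 0, 0, 0); (0, 0, 0, 1, 0); (2, 0, 0, 0, 0))


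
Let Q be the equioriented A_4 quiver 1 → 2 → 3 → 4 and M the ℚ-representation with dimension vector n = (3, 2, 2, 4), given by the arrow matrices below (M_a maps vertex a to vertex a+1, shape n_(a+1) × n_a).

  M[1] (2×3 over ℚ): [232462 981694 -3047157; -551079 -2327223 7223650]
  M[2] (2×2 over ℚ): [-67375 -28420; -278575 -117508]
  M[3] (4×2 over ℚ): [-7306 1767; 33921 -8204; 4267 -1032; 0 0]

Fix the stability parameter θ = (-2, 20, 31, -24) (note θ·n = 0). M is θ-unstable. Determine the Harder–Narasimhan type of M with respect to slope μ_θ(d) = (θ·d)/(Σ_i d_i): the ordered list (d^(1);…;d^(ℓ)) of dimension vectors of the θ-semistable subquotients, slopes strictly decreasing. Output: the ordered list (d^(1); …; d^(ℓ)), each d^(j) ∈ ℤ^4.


Interval decomposition of M: I[1,1], I[1,2], I[1,4], I[3,4], I[4,4]^2.
HN type (ℓ=5): μ^(1)=20; μ^(2)=9; μ^(3)=7/2; μ^(4)=-2; μ^(5)=-24

((0, 1, 0, 0); (0, 1, 1, 1); (0, 0, 1, 1); (3, 0, 0, 0); (0, 0, 0, 2))


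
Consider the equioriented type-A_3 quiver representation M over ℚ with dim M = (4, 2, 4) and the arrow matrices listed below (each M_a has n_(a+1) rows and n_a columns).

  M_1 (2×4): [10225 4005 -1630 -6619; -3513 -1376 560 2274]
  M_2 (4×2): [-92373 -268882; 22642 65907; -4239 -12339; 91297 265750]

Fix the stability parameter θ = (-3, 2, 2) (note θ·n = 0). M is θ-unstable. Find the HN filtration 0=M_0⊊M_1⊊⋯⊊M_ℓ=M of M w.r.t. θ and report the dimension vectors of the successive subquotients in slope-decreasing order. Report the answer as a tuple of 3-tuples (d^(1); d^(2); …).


Via rank(M_{q-1}∘⋯∘M_p): M ≅ I[1,1]^2, I[1,3]^2, I[3,3]^2.
μ_θ-semistable layers: μ^(1)=2; μ^(2)=-3

((0, 2, 4); (4, 0, 0))


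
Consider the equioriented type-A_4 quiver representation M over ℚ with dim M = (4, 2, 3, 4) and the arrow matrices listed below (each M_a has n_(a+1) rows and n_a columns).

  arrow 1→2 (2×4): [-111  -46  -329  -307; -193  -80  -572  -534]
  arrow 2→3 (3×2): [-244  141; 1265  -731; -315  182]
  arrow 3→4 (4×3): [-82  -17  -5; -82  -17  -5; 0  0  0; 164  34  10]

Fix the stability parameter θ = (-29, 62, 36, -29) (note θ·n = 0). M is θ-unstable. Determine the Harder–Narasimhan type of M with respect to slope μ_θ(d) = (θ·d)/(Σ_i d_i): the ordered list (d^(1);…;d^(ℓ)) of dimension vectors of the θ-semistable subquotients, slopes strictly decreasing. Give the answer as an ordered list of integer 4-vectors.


Interval decomposition of M: I[1,1]^2, I[1,3], I[1,4], I[3,3], I[4,4]^3.
HN type (ℓ=4): μ^(1)=49; μ^(2)=36; μ^(3)=23; μ^(4)=-29

((0, 1, 1, 0); (0, 0, 1, 0); (0, 1, 1, 1); (4, 0, 0, 3))


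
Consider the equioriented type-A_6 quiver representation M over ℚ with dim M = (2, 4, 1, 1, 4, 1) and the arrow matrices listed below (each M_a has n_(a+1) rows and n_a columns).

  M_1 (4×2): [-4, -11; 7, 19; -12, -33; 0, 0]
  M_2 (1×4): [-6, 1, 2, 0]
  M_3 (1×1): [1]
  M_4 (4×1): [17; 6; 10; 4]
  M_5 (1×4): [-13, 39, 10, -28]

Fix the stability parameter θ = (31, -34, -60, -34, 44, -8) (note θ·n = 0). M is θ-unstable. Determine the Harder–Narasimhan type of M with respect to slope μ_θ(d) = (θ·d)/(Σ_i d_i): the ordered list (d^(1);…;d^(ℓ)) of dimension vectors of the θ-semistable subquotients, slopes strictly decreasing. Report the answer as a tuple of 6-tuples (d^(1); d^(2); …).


Via rank(M_{q-1}∘⋯∘M_p): M ≅ I[1,2], I[1,6], I[2,2]^2, I[5,5]^3.
μ_θ-semistable layers: μ^(1)=44; μ^(2)=18; μ^(3)=-3/2; μ^(4)=-97/4; μ^(5)=-34

((0, 0, 0, 0, 3, 0); (0, 0, 0, 0, 1, 1); (1, 1, 0, 0, 0, 0); (1, 1, 1, 1, 0, 0); (0, 2, 0, 0, 0, 0))


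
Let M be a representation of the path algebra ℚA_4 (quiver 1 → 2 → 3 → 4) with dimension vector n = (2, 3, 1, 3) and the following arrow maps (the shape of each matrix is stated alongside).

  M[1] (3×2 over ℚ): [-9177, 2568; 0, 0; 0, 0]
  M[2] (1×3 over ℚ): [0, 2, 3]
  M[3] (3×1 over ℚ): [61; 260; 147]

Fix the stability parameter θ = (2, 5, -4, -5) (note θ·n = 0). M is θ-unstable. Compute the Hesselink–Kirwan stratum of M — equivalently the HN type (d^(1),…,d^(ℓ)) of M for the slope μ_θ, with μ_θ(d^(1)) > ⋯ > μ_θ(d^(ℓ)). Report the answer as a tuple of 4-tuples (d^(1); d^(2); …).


Interval decomposition of M: I[1,1], I[1,2], I[2,2], I[2,4], I[4,4]^2.
HN type (ℓ=4): μ^(1)=5; μ^(2)=2; μ^(3)=-4/3; μ^(4)=-5

((0, 2, 0, 0); (2, 0, 0, 0); (0, 1, 1, 1); (0, 0, 0, 2))


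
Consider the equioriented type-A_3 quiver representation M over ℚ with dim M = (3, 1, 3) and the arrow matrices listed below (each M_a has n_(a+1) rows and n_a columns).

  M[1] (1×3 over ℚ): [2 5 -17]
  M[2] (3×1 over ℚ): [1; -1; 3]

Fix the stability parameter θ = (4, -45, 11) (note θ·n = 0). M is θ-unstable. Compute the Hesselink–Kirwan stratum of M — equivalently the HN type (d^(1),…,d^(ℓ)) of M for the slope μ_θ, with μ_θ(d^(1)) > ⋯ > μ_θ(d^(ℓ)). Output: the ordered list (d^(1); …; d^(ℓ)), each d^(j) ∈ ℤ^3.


Interval decomposition of M: I[1,1]^2, I[1,3], I[3,3]^2.
HN type (ℓ=3): μ^(1)=11; μ^(2)=4; μ^(3)=-41/2

((0, 0, 3); (2, 0, 0); (1, 1, 0))


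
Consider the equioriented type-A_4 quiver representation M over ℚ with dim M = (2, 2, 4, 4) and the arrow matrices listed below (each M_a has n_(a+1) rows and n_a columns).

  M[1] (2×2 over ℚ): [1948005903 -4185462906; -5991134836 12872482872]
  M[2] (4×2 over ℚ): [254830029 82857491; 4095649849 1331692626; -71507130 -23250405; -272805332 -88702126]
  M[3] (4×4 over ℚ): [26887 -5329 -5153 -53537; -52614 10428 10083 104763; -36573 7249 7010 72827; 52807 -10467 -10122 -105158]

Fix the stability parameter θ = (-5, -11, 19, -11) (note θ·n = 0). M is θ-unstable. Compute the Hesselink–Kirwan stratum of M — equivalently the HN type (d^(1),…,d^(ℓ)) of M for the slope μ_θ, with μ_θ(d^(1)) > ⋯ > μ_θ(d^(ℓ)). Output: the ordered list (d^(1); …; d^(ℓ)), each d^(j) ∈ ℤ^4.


Barcode: M ≅ I[1,1], I[1,4], I[2,4], I[3,3], I[3,4], I[4,4]. HN layers by μ_θ (5 steps, strictly decreasing):
  μ^(1)=19; μ^(2)=4; μ^(3)=-5; μ^(4)=-8; μ^(5)=-11

((0, 0, 1, 0); (0, 0, 3, 3); (1, 0, 0, 0); (1, 1, 0, 0); (0, 1, 0, 1))


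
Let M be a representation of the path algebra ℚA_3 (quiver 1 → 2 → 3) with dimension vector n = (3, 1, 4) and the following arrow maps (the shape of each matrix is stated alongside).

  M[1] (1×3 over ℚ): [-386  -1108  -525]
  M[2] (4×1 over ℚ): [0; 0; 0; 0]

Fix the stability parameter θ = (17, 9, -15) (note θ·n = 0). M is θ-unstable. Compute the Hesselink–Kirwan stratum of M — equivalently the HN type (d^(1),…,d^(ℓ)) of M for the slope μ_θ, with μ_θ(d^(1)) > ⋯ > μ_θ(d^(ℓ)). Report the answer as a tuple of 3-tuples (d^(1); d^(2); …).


Barcode: M ≅ I[1,1]^2, I[1,2], I[3,3]^4. HN layers by μ_θ (3 steps, strictly decreasing):
  μ^(1)=17; μ^(2)=13; μ^(3)=-15

((2, 0, 0); (1, 1, 0); (0, 0, 4))


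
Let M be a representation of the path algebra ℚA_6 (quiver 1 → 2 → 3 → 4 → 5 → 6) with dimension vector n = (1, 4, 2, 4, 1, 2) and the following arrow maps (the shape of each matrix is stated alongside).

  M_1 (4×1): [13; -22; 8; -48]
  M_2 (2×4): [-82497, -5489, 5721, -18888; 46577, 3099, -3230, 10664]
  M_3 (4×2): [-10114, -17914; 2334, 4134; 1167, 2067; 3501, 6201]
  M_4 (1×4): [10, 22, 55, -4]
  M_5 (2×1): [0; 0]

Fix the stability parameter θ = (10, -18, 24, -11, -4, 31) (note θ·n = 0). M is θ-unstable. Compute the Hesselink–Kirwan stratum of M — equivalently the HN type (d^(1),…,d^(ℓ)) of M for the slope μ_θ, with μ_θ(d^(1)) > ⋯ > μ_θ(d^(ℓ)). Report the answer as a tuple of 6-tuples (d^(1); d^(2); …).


Interval decomposition of M: I[1,3], I[2,2]^2, I[2,5], I[4,4]^3, I[6,6]^2.
HN type (ℓ=6): μ^(1)=31; μ^(2)=24; μ^(3)=3; μ^(4)=-4; μ^(5)=-11; μ^(6)=-18

((0, 0, 0, 0, 0, 2); (0, 0, 1, 0, 0, 0); (0, 0, 1, 1, 1, 0); (1, 1, 0, 0, 0, 0); (0, 0, 0, 3, 0, 0); (0, 3, 0, 0, 0, 0))


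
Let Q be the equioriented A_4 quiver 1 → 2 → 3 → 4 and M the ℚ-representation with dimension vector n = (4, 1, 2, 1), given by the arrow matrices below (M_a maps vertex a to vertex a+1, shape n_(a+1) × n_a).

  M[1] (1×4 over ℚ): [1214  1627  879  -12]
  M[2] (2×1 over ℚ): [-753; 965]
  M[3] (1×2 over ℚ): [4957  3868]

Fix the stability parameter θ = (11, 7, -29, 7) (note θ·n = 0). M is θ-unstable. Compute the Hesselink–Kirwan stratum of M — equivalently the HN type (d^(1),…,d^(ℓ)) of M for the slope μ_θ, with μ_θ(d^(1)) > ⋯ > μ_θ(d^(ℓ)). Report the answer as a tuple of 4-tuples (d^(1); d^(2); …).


Interval decomposition of M: I[1,1]^3, I[1,4], I[3,3].
HN type (ℓ=4): μ^(1)=11; μ^(2)=7; μ^(3)=-11/3; μ^(4)=-29

((3, 0, 0, 0); (0, 0, 0, 1); (1, 1, 1, 0); (0, 0, 1, 0))


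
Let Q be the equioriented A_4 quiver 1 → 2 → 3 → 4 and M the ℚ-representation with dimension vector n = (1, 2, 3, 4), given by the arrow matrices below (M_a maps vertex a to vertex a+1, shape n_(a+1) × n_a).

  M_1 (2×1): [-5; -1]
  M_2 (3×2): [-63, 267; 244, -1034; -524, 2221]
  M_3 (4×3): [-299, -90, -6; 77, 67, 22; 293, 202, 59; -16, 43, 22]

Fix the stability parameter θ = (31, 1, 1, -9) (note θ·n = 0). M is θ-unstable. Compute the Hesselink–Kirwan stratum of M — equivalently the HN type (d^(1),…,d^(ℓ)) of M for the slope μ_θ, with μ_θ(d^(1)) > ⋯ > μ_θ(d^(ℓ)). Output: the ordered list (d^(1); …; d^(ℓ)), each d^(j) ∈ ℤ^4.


Interval decomposition of M: I[1,4], I[2,4], I[3,4], I[4,4].
HN type (ℓ=4): μ^(1)=6; μ^(2)=-7/3; μ^(3)=-4; μ^(4)=-9

((1, 1, 1, 1); (0, 1, 1, 1); (0, 0, 1, 1); (0, 0, 0, 1))


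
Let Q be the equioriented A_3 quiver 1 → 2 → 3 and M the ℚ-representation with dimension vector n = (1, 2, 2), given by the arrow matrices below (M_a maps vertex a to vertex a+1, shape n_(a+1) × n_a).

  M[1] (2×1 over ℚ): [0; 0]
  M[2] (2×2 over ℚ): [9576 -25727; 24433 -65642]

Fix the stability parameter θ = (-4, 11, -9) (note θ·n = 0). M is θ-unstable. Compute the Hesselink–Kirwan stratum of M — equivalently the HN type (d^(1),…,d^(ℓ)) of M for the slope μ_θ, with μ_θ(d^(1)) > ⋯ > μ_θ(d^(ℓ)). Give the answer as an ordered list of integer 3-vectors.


Interval decomposition of M: I[1,1], I[2,3]^2.
HN type (ℓ=2): μ^(1)=1; μ^(2)=-4

((0, 2, 2); (1, 0, 0))


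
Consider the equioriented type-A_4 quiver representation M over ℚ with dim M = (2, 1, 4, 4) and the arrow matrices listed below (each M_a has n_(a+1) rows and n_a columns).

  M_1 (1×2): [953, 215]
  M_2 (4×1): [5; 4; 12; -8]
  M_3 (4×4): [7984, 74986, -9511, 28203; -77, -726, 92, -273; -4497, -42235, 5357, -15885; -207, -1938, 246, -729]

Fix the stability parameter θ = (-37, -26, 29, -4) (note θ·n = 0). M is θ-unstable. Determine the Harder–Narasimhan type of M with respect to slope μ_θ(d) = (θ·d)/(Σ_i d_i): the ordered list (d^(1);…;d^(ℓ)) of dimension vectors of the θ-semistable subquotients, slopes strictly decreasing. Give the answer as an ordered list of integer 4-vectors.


Barcode: M ≅ I[1,1], I[1,4], I[3,3], I[3,4]^2, I[4,4]. HN layers by μ_θ (5 steps, strictly decreasing):
  μ^(1)=29; μ^(2)=25/2; μ^(3)=-4; μ^(4)=-26; μ^(5)=-37

((0, 0, 1, 0); (0, 0, 3, 3); (0, 0, 0, 1); (0, 1, 0, 0); (2, 0, 0, 0))


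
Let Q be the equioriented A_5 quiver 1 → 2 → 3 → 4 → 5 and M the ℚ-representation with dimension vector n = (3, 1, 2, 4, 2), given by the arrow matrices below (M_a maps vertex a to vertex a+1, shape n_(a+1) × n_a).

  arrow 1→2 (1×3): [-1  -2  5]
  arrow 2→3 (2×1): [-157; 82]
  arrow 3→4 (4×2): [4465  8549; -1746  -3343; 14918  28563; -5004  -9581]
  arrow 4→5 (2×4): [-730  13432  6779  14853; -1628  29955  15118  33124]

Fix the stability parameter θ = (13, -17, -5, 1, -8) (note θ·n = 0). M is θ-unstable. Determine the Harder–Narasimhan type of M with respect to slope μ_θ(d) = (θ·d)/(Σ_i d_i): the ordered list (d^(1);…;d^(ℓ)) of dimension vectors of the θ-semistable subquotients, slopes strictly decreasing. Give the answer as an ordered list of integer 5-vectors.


Barcode: M ≅ I[1,1]^2, I[1,4], I[3,5], I[4,4], I[4,5]. HN layers by μ_θ (5 steps, strictly decreasing):
  μ^(1)=13; μ^(2)=1; μ^(3)=-3; μ^(4)=-7/2; μ^(5)=-5

((2, 0, 0, 0, 0); (0, 0, 0, 2, 0); (1, 1, 1, 0, 0); (0, 0, 0, 2, 2); (0, 0, 1, 0, 0))


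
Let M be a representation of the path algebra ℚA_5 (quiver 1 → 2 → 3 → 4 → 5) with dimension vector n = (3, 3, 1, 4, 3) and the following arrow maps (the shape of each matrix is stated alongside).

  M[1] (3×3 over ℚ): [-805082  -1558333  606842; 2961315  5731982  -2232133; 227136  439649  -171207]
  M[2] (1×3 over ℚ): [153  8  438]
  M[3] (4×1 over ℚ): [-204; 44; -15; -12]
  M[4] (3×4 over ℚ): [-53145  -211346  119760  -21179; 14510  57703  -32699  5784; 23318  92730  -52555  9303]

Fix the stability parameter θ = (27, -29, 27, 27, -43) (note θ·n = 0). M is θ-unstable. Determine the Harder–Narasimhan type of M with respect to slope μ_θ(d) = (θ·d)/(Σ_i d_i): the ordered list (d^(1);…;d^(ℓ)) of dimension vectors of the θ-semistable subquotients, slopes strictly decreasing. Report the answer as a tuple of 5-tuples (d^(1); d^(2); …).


Barcode: M ≅ I[1,2]^2, I[1,5], I[4,4], I[4,5]^2. HN layers by μ_θ (4 steps, strictly decreasing):
  μ^(1)=27; μ^(2)=11/3; μ^(3)=-1; μ^(4)=-8

((0, 0, 0, 1, 0); (0, 0, 1, 1, 1); (3, 3, 0, 0, 0); (0, 0, 0, 2, 2))


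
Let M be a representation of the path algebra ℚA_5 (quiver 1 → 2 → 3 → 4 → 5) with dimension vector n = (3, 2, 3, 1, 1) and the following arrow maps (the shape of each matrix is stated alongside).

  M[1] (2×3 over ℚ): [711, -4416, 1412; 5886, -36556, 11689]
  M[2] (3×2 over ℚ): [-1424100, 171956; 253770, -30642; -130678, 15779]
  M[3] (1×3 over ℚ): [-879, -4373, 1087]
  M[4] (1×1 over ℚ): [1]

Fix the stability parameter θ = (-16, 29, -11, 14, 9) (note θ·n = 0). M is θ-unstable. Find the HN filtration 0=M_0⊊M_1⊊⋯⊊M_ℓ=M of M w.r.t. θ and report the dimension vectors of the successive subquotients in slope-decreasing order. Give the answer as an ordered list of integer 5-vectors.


Via rank(M_{q-1}∘⋯∘M_p): M ≅ I[1,1], I[1,3], I[1,5], I[3,3].
μ_θ-semistable layers: μ^(1)=23/2; μ^(2)=9; μ^(3)=-11; μ^(4)=-16

((0, 0, 0, 1, 1); (0, 2, 2, 0, 0); (0, 0, 1, 0, 0); (3, 0, 0, 0, 0))
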